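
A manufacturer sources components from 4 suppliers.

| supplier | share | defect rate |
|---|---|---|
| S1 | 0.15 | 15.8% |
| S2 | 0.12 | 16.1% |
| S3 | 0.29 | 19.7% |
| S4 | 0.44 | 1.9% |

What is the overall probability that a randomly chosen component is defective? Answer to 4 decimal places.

P(D) = P(D|S1)·P(S1) + P(D|S2)·P(S2) + P(D|S3)·P(S3) + P(D|S4)·P(S4)
      = 0.158·0.15 + 0.161·0.12 + 0.197·0.29 + 0.019·0.44
      = 0.0237 + 0.01932 + 0.05713 + 0.00836 = 0.10851

P(D) ≈ 0.1085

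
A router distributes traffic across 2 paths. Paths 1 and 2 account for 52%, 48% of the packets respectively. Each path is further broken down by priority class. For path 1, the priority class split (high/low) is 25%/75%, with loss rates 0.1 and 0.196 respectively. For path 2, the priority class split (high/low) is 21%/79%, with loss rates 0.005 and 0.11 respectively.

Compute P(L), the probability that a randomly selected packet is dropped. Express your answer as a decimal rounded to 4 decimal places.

P(L|1) = 0.25·0.1 + 0.75·0.196 = 0.025 + 0.147 = 0.172
P(L|2) = 0.21·0.005 + 0.79·0.11 = 0.00105 + 0.0869 = 0.08795
By total probability over the outer partition,
P(L) = 0.52·0.172 + 0.48·0.08795
      = 0.08944 + 0.042216 = 0.131656

0.1317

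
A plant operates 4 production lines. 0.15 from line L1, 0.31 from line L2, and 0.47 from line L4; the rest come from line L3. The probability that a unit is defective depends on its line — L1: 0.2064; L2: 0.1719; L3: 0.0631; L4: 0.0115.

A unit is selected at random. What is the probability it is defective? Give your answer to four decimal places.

0.0941

P(L3) = 1 − (0.15 + 0.31 + 0.47) = 0.07.
P(D) = P(D|L1)·P(L1) + P(D|L2)·P(L2) + P(D|L3)·P(L3) + P(D|L4)·P(L4)
      = 0.2064·0.15 + 0.1719·0.31 + 0.0631·0.07 + 0.0115·0.47
      = 0.03096 + 0.053289 + 0.004417 + 0.005405 = 0.094071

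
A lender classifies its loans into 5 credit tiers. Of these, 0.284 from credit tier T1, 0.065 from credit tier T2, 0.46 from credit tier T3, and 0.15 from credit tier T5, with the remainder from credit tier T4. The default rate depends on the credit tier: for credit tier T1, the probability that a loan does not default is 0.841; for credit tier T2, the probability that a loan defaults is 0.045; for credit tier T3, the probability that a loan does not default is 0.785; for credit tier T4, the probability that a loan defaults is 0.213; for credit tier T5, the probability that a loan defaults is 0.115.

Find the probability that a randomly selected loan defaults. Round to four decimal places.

P(T4) = 1 − (0.284 + 0.065 + 0.46 + 0.15) = 0.041.
P(D|T1) = 1 − 0.841 = 0.159.
P(D|T3) = 1 − 0.785 = 0.215.
P(D) = P(D|T1)·P(T1) + P(D|T2)·P(T2) + P(D|T3)·P(T3) + P(D|T4)·P(T4) + P(D|T5)·P(T5)
      = 0.159·0.284 + 0.045·0.065 + 0.215·0.46 + 0.213·0.041 + 0.115·0.15
      = 0.045156 + 0.002925 + 0.0989 + 0.008733 + 0.01725 = 0.172964

P(D) ≈ 0.1730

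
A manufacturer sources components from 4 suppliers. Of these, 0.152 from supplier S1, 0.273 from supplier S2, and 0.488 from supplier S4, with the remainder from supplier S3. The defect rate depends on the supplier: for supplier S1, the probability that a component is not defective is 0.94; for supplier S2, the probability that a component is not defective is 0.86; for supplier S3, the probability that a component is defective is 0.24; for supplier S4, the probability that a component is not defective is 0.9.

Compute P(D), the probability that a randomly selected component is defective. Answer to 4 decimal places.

P(S3) = 1 − (0.152 + 0.273 + 0.488) = 0.087.
P(D|S1) = 1 − 0.94 = 0.06.
P(D|S2) = 1 − 0.86 = 0.14.
P(D|S4) = 1 − 0.9 = 0.1.
P(D) = P(D|S1)·P(S1) + P(D|S2)·P(S2) + P(D|S3)·P(S3) + P(D|S4)·P(S4)
      = 0.06·0.152 + 0.14·0.273 + 0.24·0.087 + 0.1·0.488
      = 0.00912 + 0.03822 + 0.02088 + 0.0488 = 0.11702

0.1170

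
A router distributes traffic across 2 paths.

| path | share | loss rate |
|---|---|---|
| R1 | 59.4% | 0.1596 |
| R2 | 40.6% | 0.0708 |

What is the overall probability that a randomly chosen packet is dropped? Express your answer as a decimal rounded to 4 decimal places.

P(L) ≈ 0.1235

P(L) = P(L|R1)·P(R1) + P(L|R2)·P(R2)
      = 0.1596·0.594 + 0.0708·0.406
      = 0.0948024 + 0.0287448 = 0.1235472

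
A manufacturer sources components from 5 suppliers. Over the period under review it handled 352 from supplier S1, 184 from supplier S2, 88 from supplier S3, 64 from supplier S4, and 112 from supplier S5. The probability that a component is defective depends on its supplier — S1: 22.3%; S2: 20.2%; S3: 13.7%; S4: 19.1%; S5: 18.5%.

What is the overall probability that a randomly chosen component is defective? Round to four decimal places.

0.2008

Total: 352 + 184 + 88 + 64 + 112 = 800.
P(S1) = 352/800 = 0.44. P(S2) = 184/800 = 0.23. P(S3) = 88/800 = 0.11. P(S4) = 64/800 = 0.08. P(S5) = 112/800 = 0.14.
Using total probability over the partition,
P(D) = P(D|S1)·P(S1) + P(D|S2)·P(S2) + P(D|S3)·P(S3) + P(D|S4)·P(S4) + P(D|S5)·P(S5)
      = 0.223·0.44 + 0.202·0.23 + 0.137·0.11 + 0.191·0.08 + 0.185·0.14
      = 0.09812 + 0.04646 + 0.01507 + 0.01528 + 0.0259 = 0.20083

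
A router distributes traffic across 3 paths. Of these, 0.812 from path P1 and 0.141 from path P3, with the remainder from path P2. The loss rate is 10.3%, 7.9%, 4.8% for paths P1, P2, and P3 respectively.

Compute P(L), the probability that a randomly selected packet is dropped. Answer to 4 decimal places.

P(P2) = 1 − (0.812 + 0.141) = 0.047.
P(L) = P(L|P1)·P(P1) + P(L|P2)·P(P2) + P(L|P3)·P(P3)
      = 0.103·0.812 + 0.079·0.047 + 0.048·0.141
      = 0.083636 + 0.003713 + 0.006768 = 0.094117

0.0941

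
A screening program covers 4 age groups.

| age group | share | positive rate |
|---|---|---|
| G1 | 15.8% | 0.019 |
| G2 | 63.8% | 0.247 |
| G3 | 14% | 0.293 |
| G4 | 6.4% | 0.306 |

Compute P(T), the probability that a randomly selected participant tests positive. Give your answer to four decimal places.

P(T) ≈ 0.2212

Using total probability over the partition,
P(T) = P(T|G1)·P(G1) + P(T|G2)·P(G2) + P(T|G3)·P(G3) + P(T|G4)·P(G4)
      = 0.019·0.158 + 0.247·0.638 + 0.293·0.14 + 0.306·0.064
      = 0.003002 + 0.157586 + 0.04102 + 0.019584 = 0.221192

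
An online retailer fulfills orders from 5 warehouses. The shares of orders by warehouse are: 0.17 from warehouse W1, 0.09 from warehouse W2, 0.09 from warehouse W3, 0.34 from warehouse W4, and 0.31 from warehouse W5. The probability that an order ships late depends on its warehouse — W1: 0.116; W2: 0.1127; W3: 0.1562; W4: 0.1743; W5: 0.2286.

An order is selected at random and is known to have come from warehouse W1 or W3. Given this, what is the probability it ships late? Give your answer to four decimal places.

Let S = {W1, W3}.
P(S) = 0.17 + 0.09 = 0.26.
P(L ∩ S) = 0.116·0.17 + 0.1562·0.09 = 0.01972 + 0.014058 = 0.033778.
P(L | S) = 0.033778 / 0.26 = 0.129915…

P(L|S) ≈ 0.1299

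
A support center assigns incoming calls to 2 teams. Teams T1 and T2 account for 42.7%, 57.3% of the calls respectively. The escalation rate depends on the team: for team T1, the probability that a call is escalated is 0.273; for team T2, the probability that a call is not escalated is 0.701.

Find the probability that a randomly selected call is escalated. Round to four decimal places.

P(E|T2) = 1 − 0.701 = 0.299.
By the law of total probability,
P(E) = P(E|T1)·P(T1) + P(E|T2)·P(T2)
      = 0.273·0.427 + 0.299·0.573
      = 0.116571 + 0.171327 = 0.287898

0.2879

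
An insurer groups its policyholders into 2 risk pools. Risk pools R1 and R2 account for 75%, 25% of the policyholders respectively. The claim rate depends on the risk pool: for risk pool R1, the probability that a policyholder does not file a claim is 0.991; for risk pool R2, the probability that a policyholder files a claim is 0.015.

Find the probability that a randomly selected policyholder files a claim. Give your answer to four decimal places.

0.0105

P(C|R1) = 1 − 0.991 = 0.009.
Using total probability over the partition,
P(C) = P(C|R1)·P(R1) + P(C|R2)·P(R2)
      = 0.009·0.75 + 0.015·0.25
      = 0.00675 + 0.00375 = 0.0105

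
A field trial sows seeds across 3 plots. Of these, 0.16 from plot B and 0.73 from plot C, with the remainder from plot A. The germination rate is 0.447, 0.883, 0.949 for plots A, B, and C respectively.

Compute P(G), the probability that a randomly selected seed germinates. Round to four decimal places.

P(A) = 1 − (0.16 + 0.73) = 0.11.
Using total probability over the partition,
P(G) = P(G|A)·P(A) + P(G|B)·P(B) + P(G|C)·P(C)
      = 0.447·0.11 + 0.883·0.16 + 0.949·0.73
      = 0.04917 + 0.14128 + 0.69277 = 0.88322

0.8832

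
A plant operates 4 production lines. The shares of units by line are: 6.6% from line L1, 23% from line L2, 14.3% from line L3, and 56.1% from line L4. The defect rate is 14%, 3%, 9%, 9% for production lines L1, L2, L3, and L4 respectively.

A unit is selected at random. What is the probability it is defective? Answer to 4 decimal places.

0.0795

P(D) = P(D|L1)·P(L1) + P(D|L2)·P(L2) + P(D|L3)·P(L3) + P(D|L4)·P(L4)
      = 0.14·0.066 + 0.03·0.23 + 0.09·0.143 + 0.09·0.561
      = 0.00924 + 0.0069 + 0.01287 + 0.05049 = 0.0795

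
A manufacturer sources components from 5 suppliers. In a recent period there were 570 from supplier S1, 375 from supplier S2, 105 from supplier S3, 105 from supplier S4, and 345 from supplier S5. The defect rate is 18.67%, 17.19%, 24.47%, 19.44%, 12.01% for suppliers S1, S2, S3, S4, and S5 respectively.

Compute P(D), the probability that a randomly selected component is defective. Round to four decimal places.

0.1723

Total: 570 + 375 + 105 + 105 + 345 = 1500.
P(S1) = 570/1500 = 0.38. P(S2) = 375/1500 = 0.25. P(S3) = 105/1500 = 0.07. P(S4) = 105/1500 = 0.07. P(S5) = 345/1500 = 0.23.
P(D) = P(D|S1)·P(S1) + P(D|S2)·P(S2) + P(D|S3)·P(S3) + P(D|S4)·P(S4) + P(D|S5)·P(S5)
      = 0.1867·0.38 + 0.1719·0.25 + 0.2447·0.07 + 0.1944·0.07 + 0.1201·0.23
      = 0.070946 + 0.042975 + 0.017129 + 0.013608 + 0.027623 = 0.172281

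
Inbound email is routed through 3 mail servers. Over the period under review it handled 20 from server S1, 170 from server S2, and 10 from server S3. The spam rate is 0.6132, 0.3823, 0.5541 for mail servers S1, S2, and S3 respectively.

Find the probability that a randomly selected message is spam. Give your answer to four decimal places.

0.4140

Total: 20 + 170 + 10 = 200.
P(S1) = 20/200 = 0.1. P(S2) = 170/200 = 0.85. P(S3) = 10/200 = 0.05.
P(S) = P(S|S1)·P(S1) + P(S|S2)·P(S2) + P(S|S3)·P(S3)
      = 0.6132·0.1 + 0.3823·0.85 + 0.5541·0.05
      = 0.06132 + 0.324955 + 0.027705 = 0.41398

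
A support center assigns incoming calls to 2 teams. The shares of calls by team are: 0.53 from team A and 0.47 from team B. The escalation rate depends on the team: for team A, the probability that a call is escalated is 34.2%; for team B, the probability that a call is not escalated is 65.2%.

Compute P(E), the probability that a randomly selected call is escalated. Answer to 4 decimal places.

P(E) ≈ 0.3448

P(E|B) = 1 − 0.652 = 0.348.
Summing over the partition,
P(E) = P(E|A)·P(A) + P(E|B)·P(B)
      = 0.342·0.53 + 0.348·0.47
      = 0.18126 + 0.16356 = 0.34482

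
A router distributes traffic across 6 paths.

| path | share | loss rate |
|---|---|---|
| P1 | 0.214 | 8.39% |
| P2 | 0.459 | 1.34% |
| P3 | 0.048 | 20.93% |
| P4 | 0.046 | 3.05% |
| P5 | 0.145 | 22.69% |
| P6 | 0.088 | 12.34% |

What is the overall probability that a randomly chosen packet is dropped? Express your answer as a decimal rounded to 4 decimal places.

0.0793

P(L) = P(L|P1)·P(P1) + P(L|P2)·P(P2) + P(L|P3)·P(P3) + P(L|P4)·P(P4) + P(L|P5)·P(P5) + P(L|P6)·P(P6)
      = 0.0839·0.214 + 0.0134·0.459 + 0.2093·0.048 + 0.0305·0.046 + 0.2269·0.145 + 0.1234·0.088
      = 0.0179546 + 0.0061506 + 0.0100464 + 0.001403 + 0.0329005 + 0.0108592 = 0.0793143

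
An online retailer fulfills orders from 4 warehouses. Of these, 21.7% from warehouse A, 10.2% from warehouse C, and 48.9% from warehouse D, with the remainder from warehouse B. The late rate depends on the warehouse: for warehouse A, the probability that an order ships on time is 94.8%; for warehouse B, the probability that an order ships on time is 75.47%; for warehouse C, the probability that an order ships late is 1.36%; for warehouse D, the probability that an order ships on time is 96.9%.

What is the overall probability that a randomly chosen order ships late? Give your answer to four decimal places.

P(B) = 1 − (0.217 + 0.102 + 0.489) = 0.192.
P(L|A) = 1 − 0.948 = 0.052.
P(L|B) = 1 − 0.7547 = 0.2453.
P(L|D) = 1 − 0.969 = 0.031.
Using total probability over the partition,
P(L) = P(L|A)·P(A) + P(L|B)·P(B) + P(L|C)·P(C) + P(L|D)·P(D)
      = 0.052·0.217 + 0.2453·0.192 + 0.0136·0.102 + 0.031·0.489
      = 0.011284 + 0.0470976 + 0.0013872 + 0.015159 = 0.0749278

0.0749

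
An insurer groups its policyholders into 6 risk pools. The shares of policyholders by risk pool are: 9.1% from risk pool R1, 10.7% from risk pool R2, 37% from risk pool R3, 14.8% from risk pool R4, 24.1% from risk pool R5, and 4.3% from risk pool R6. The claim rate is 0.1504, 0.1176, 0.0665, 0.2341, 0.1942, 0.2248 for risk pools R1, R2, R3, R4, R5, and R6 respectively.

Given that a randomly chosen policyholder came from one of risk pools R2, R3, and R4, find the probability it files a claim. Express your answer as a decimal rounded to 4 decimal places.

P(C|S) ≈ 0.1149

Let S = {R2, R3, R4}.
P(S) = 0.107 + 0.37 + 0.148 = 0.625.
P(C ∩ S) = 0.1176·0.107 + 0.0665·0.37 + 0.2341·0.148 = 0.0125832 + 0.024605 + 0.0346468 = 0.071835.
P(C | S) = 0.071835 / 0.625 = 0.114936…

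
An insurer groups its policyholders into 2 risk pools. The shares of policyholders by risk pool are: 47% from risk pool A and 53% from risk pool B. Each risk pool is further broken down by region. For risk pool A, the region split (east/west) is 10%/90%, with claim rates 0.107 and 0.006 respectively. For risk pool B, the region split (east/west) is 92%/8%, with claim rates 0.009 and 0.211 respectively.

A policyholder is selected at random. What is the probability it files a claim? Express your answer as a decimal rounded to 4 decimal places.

P(C) ≈ 0.0209

P(C|A) = 0.1·0.107 + 0.9·0.006 = 0.0107 + 0.0054 = 0.0161
P(C|B) = 0.92·0.009 + 0.08·0.211 = 0.00828 + 0.01688 = 0.02516
Then overall,
P(C) = 0.47·0.0161 + 0.53·0.02516
      = 0.007567 + 0.0133348 = 0.0209018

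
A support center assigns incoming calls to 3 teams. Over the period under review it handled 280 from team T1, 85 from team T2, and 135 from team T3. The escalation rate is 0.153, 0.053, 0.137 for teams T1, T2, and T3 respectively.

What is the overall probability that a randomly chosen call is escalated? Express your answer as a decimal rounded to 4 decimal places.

Total: 280 + 85 + 135 = 500.
P(T1) = 280/500 = 0.56. P(T2) = 85/500 = 0.17. P(T3) = 135/500 = 0.27.
By the law of total probability,
P(E) = P(E|T1)·P(T1) + P(E|T2)·P(T2) + P(E|T3)·P(T3)
      = 0.153·0.56 + 0.053·0.17 + 0.137·0.27
      = 0.08568 + 0.00901 + 0.03699 = 0.13168

P(E) ≈ 0.1317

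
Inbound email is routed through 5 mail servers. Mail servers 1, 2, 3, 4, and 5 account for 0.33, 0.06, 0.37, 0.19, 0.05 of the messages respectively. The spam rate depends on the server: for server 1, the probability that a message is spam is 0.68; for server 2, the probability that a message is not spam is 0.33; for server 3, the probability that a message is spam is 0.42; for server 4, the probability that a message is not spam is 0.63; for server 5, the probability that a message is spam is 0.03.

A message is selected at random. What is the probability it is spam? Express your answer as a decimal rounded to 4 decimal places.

P(S|2) = 1 − 0.33 = 0.67.
P(S|4) = 1 − 0.63 = 0.37.
P(S) = P(S|1)·P(1) + P(S|2)·P(2) + P(S|3)·P(3) + P(S|4)·P(4) + P(S|5)·P(5)
      = 0.68·0.33 + 0.67·0.06 + 0.42·0.37 + 0.37·0.19 + 0.03·0.05
      = 0.2244 + 0.0402 + 0.1554 + 0.0703 + 0.0015 = 0.4918

P(S) ≈ 0.4918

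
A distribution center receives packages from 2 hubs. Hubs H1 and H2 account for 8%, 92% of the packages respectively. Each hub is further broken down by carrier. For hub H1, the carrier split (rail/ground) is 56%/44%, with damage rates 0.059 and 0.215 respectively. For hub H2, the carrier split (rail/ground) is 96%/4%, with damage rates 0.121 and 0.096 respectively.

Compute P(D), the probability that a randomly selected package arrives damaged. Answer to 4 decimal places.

P(D) ≈ 0.1206

P(D|H1) = 0.56·0.059 + 0.44·0.215 = 0.03304 + 0.0946 = 0.12764
P(D|H2) = 0.96·0.121 + 0.04·0.096 = 0.11616 + 0.00384 = 0.12
By total probability over the outer partition,
P(D) = 0.08·0.12764 + 0.92·0.12
      = 0.0102112 + 0.1104 = 0.1206112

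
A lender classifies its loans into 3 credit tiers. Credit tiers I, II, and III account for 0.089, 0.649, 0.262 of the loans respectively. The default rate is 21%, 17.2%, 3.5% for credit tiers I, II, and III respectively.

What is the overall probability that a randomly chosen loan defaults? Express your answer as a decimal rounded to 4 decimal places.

0.1395

P(D) = P(D|I)·P(I) + P(D|II)·P(II) + P(D|III)·P(III)
      = 0.21·0.089 + 0.172·0.649 + 0.035·0.262
      = 0.01869 + 0.111628 + 0.00917 = 0.139488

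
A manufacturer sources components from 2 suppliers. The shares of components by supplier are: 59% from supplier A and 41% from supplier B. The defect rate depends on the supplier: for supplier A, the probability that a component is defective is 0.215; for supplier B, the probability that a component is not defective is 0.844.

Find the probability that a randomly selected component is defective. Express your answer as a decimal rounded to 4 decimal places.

P(D|B) = 1 − 0.844 = 0.156.
P(D) = P(D|A)·P(A) + P(D|B)·P(B)
      = 0.215·0.59 + 0.156·0.41
      = 0.12685 + 0.06396 = 0.19081

0.1908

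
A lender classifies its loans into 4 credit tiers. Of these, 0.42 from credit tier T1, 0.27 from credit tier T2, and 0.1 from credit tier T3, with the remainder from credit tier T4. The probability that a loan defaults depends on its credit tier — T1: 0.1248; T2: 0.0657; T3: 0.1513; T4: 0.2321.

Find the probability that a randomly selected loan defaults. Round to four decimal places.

P(T4) = 1 − (0.42 + 0.27 + 0.1) = 0.21.
Using total probability over the partition,
P(D) = P(D|T1)·P(T1) + P(D|T2)·P(T2) + P(D|T3)·P(T3) + P(D|T4)·P(T4)
      = 0.1248·0.42 + 0.0657·0.27 + 0.1513·0.1 + 0.2321·0.21
      = 0.052416 + 0.017739 + 0.01513 + 0.048741 = 0.134026

0.1340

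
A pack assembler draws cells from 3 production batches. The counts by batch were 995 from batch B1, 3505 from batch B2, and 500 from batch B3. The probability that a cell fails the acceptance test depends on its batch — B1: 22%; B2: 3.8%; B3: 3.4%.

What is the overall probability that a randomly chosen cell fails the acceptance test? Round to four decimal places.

0.0738

Total: 995 + 3505 + 500 = 5000.
P(B1) = 995/5000 = 0.199. P(B2) = 3505/5000 = 0.701. P(B3) = 500/5000 = 0.1.
Using total probability over the partition,
P(F) = P(F|B1)·P(B1) + P(F|B2)·P(B2) + P(F|B3)·P(B3)
      = 0.22·0.199 + 0.038·0.701 + 0.034·0.1
      = 0.04378 + 0.026638 + 0.0034 = 0.073818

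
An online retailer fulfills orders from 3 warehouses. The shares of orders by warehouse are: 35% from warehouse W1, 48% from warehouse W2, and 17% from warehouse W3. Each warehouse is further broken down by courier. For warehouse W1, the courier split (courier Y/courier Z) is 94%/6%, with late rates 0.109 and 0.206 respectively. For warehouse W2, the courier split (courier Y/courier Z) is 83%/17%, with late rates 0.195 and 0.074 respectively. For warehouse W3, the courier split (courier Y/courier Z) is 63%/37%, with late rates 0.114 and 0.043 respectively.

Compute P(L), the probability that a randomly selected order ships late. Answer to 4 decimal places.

P(L|W1) = 0.94·0.109 + 0.06·0.206 = 0.10246 + 0.01236 = 0.11482
P(L|W2) = 0.83·0.195 + 0.17·0.074 = 0.16185 + 0.01258 = 0.17443
P(L|W3) = 0.63·0.114 + 0.37·0.043 = 0.07182 + 0.01591 = 0.08773
Then overall,
P(L) = 0.35·0.11482 + 0.48·0.17443 + 0.17·0.08773
      = 0.040187 + 0.0837264 + 0.0149141 = 0.1388275

P(L) ≈ 0.1388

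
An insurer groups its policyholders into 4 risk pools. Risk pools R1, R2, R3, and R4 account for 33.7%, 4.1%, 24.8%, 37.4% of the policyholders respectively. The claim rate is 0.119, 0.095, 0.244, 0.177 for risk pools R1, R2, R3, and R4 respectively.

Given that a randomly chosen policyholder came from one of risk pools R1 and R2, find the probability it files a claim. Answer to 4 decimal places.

0.1164

Let S = {R1, R2}.
P(S) = 0.337 + 0.041 = 0.378.
P(C ∩ S) = 0.119·0.337 + 0.095·0.041 = 0.040103 + 0.003895 = 0.043998.
P(C | S) = 0.043998 / 0.378 = 0.116397…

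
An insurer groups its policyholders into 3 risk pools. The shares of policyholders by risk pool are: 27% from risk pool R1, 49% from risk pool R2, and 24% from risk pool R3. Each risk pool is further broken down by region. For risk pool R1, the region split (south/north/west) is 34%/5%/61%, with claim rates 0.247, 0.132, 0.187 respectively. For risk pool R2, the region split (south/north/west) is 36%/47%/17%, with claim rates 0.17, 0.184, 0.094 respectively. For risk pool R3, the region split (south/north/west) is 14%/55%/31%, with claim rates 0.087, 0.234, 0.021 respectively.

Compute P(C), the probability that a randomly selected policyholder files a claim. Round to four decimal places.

0.1708

P(C|R1) = 0.34·0.247 + 0.05·0.132 + 0.61·0.187 = 0.08398 + 0.0066 + 0.11407 = 0.20465
P(C|R2) = 0.36·0.17 + 0.47·0.184 + 0.17·0.094 = 0.0612 + 0.08648 + 0.01598 = 0.16366
P(C|R3) = 0.14·0.087 + 0.55·0.234 + 0.31·0.021 = 0.01218 + 0.1287 + 0.00651 = 0.14739
Then overall,
P(C) = 0.27·0.20465 + 0.49·0.16366 + 0.24·0.14739
      = 0.0552555 + 0.0801934 + 0.0353736 = 0.1708225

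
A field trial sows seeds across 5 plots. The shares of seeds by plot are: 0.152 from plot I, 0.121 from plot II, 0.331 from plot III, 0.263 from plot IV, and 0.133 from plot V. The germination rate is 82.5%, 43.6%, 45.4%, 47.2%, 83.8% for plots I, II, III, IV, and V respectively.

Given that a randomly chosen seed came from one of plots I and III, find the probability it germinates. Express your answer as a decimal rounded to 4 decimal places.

0.5708

Let S = {I, III}.
P(S) = 0.152 + 0.331 = 0.483.
P(G ∩ S) = 0.825·0.152 + 0.454·0.331 = 0.1254 + 0.150274 = 0.275674.
P(G | S) = 0.275674 / 0.483 = 0.570754…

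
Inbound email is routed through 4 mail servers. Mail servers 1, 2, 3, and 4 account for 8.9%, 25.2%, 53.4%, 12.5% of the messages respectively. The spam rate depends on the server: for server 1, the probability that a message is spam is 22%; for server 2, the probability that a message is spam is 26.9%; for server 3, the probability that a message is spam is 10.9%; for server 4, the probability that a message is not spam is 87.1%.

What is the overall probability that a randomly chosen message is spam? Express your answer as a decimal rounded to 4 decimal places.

P(S|4) = 1 − 0.871 = 0.129.
P(S) = P(S|1)·P(1) + P(S|2)·P(2) + P(S|3)·P(3) + P(S|4)·P(4)
      = 0.22·0.089 + 0.269·0.252 + 0.109·0.534 + 0.129·0.125
      = 0.01958 + 0.067788 + 0.058206 + 0.016125 = 0.161699

P(S) ≈ 0.1617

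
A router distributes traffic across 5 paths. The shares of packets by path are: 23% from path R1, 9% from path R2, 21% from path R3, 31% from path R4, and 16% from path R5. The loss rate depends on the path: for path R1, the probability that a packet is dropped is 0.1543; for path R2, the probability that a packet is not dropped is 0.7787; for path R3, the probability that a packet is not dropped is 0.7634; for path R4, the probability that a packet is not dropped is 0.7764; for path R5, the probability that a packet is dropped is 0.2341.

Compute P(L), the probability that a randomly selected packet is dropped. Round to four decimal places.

P(L) ≈ 0.2119

P(L|R2) = 1 − 0.7787 = 0.2213.
P(L|R3) = 1 − 0.7634 = 0.2366.
P(L|R4) = 1 − 0.7764 = 0.2236.
P(L) = P(L|R1)·P(R1) + P(L|R2)·P(R2) + P(L|R3)·P(R3) + P(L|R4)·P(R4) + P(L|R5)·P(R5)
      = 0.1543·0.23 + 0.2213·0.09 + 0.2366·0.21 + 0.2236·0.31 + 0.2341·0.16
      = 0.035489 + 0.019917 + 0.049686 + 0.069316 + 0.037456 = 0.211864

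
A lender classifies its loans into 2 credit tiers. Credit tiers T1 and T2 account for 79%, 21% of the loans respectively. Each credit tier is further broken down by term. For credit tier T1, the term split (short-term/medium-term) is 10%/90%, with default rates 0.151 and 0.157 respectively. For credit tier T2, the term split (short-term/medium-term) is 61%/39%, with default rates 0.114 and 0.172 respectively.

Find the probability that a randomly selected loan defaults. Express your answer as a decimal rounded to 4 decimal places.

P(D) ≈ 0.1522

P(D|T1) = 0.1·0.151 + 0.9·0.157 = 0.0151 + 0.1413 = 0.1564
P(D|T2) = 0.61·0.114 + 0.39·0.172 = 0.06954 + 0.06708 = 0.13662
By total probability over the outer partition,
P(D) = 0.79·0.1564 + 0.21·0.13662
      = 0.123556 + 0.0286902 = 0.1522462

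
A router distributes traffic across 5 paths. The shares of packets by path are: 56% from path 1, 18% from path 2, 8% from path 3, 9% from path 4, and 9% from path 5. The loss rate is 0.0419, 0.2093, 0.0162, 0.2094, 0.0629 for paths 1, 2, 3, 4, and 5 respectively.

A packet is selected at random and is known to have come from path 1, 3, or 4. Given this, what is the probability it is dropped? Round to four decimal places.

Let S = {1, 3, 4}.
P(S) = 0.56 + 0.08 + 0.09 = 0.73.
P(L ∩ S) = 0.0419·0.56 + 0.0162·0.08 + 0.2094·0.09 = 0.023464 + 0.001296 + 0.018846 = 0.043606.
P(L | S) = 0.043606 / 0.73 = 0.059734…

P(L|S) ≈ 0.0597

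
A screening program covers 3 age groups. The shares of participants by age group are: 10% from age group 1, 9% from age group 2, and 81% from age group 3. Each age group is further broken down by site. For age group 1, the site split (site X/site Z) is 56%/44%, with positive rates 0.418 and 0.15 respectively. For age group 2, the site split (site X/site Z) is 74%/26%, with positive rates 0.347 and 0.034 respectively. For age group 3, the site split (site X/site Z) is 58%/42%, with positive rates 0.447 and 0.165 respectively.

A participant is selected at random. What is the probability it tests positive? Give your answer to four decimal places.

0.3200

P(T|1) = 0.56·0.418 + 0.44·0.15 = 0.23408 + 0.066 = 0.30008
P(T|2) = 0.74·0.347 + 0.26·0.034 = 0.25678 + 0.00884 = 0.26562
P(T|3) = 0.58·0.447 + 0.42·0.165 = 0.25926 + 0.0693 = 0.32856
Then overall,
P(T) = 0.1·0.30008 + 0.09·0.26562 + 0.81·0.32856
      = 0.030008 + 0.0239058 + 0.2661336 = 0.3200474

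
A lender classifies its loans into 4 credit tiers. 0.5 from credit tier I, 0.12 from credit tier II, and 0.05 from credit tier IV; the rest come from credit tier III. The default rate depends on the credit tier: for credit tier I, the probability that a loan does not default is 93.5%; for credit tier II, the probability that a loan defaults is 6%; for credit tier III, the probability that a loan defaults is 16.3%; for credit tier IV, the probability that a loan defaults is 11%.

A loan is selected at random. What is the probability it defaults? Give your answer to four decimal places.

0.0990

P(III) = 1 − (0.5 + 0.12 + 0.05) = 0.33.
P(D|I) = 1 − 0.935 = 0.065.
P(D) = P(D|I)·P(I) + P(D|II)·P(II) + P(D|III)·P(III) + P(D|IV)·P(IV)
      = 0.065·0.5 + 0.06·0.12 + 0.163·0.33 + 0.11·0.05
      = 0.0325 + 0.0072 + 0.05379 + 0.0055 = 0.09899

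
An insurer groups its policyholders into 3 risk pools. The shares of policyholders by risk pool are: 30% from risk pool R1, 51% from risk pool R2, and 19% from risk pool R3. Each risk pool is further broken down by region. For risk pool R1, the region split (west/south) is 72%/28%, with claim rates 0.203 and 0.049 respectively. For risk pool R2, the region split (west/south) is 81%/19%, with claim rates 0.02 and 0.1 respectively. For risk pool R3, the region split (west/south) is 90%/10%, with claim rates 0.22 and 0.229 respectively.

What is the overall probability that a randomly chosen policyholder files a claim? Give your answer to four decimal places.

0.1079

P(C|R1) = 0.72·0.203 + 0.28·0.049 = 0.14616 + 0.01372 = 0.15988
P(C|R2) = 0.81·0.02 + 0.19·0.1 = 0.0162 + 0.019 = 0.0352
P(C|R3) = 0.9·0.22 + 0.1·0.229 = 0.198 + 0.0229 = 0.2209
Then overall,
P(C) = 0.3·0.15988 + 0.51·0.0352 + 0.19·0.2209
      = 0.047964 + 0.017952 + 0.041971 = 0.107887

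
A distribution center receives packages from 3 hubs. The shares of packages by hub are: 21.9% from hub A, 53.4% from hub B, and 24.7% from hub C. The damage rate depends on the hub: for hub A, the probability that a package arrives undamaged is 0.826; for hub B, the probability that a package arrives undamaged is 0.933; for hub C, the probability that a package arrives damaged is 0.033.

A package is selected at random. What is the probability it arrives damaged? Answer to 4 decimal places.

0.0820

P(D|A) = 1 − 0.826 = 0.174.
P(D|B) = 1 − 0.933 = 0.067.
P(D) = P(D|A)·P(A) + P(D|B)·P(B) + P(D|C)·P(C)
      = 0.174·0.219 + 0.067·0.534 + 0.033·0.247
      = 0.038106 + 0.035778 + 0.008151 = 0.082035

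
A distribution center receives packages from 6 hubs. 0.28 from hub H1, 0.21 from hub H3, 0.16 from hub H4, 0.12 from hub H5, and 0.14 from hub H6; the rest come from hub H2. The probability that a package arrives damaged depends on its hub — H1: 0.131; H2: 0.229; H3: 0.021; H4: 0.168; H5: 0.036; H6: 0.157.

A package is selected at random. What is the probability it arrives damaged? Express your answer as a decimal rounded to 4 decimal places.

P(H2) = 1 − (0.28 + 0.21 + 0.16 + 0.12 + 0.14) = 0.09.
P(D) = P(D|H1)·P(H1) + P(D|H2)·P(H2) + P(D|H3)·P(H3) + P(D|H4)·P(H4) + P(D|H5)·P(H5) + P(D|H6)·P(H6)
      = 0.131·0.28 + 0.229·0.09 + 0.021·0.21 + 0.168·0.16 + 0.036·0.12 + 0.157·0.14
      = 0.03668 + 0.02061 + 0.00441 + 0.02688 + 0.00432 + 0.02198 = 0.11488

P(D) ≈ 0.1149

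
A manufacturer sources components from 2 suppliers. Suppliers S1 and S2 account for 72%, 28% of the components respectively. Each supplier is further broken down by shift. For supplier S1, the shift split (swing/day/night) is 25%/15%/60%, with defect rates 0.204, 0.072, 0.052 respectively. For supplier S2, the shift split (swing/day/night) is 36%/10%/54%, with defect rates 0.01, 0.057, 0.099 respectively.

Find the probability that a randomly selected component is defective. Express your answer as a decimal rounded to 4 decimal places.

0.0845

P(D|S1) = 0.25·0.204 + 0.15·0.072 + 0.6·0.052 = 0.051 + 0.0108 + 0.0312 = 0.093
P(D|S2) = 0.36·0.01 + 0.1·0.057 + 0.54·0.099 = 0.0036 + 0.0057 + 0.05346 = 0.06276
Then overall,
P(D) = 0.72·0.093 + 0.28·0.06276
      = 0.06696 + 0.0175728 = 0.0845328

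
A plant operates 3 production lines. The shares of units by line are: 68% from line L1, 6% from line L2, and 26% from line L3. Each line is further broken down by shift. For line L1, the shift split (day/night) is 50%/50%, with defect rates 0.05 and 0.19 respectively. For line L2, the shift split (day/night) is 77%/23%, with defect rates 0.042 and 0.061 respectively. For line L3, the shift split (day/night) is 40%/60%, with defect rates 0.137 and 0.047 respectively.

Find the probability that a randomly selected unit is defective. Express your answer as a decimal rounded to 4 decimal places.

P(D) ≈ 0.1060

P(D|L1) = 0.5·0.05 + 0.5·0.19 = 0.025 + 0.095 = 0.12
P(D|L2) = 0.77·0.042 + 0.23·0.061 = 0.03234 + 0.01403 = 0.04637
P(D|L3) = 0.4·0.137 + 0.6·0.047 = 0.0548 + 0.0282 = 0.083
By total probability over the outer partition,
P(D) = 0.68·0.12 + 0.06·0.04637 + 0.26·0.083
      = 0.0816 + 0.0027822 + 0.02158 = 0.1059622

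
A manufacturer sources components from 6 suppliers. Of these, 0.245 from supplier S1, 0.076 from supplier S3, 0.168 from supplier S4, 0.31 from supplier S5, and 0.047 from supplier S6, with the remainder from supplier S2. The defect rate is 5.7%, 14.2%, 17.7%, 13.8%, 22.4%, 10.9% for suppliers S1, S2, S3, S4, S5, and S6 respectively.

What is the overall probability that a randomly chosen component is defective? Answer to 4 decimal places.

P(S2) = 1 − (0.245 + 0.076 + 0.168 + 0.31 + 0.047) = 0.154.
Summing over the partition,
P(D) = P(D|S1)·P(S1) + P(D|S2)·P(S2) + P(D|S3)·P(S3) + P(D|S4)·P(S4) + P(D|S5)·P(S5) + P(D|S6)·P(S6)
      = 0.057·0.245 + 0.142·0.154 + 0.177·0.076 + 0.138·0.168 + 0.224·0.31 + 0.109·0.047
      = 0.013965 + 0.021868 + 0.013452 + 0.023184 + 0.06944 + 0.005123 = 0.147032

0.1470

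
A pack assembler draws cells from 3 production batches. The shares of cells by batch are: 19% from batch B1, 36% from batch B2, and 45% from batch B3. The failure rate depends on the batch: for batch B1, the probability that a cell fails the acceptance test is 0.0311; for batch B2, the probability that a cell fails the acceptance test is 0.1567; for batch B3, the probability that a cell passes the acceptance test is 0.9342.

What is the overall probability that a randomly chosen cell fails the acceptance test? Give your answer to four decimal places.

P(F|B3) = 1 − 0.9342 = 0.0658.
P(F) = P(F|B1)·P(B1) + P(F|B2)·P(B2) + P(F|B3)·P(B3)
      = 0.0311·0.19 + 0.1567·0.36 + 0.0658·0.45
      = 0.005909 + 0.056412 + 0.02961 = 0.091931

P(F) ≈ 0.0919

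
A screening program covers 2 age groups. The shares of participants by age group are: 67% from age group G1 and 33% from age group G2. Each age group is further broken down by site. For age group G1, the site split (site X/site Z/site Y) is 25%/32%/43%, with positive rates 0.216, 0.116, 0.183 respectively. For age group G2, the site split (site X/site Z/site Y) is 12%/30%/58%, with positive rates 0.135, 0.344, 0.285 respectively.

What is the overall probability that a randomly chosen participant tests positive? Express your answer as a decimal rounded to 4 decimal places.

P(T|G1) = 0.25·0.216 + 0.32·0.116 + 0.43·0.183 = 0.054 + 0.03712 + 0.07869 = 0.16981
P(T|G2) = 0.12·0.135 + 0.3·0.344 + 0.58·0.285 = 0.0162 + 0.1032 + 0.1653 = 0.2847
By total probability over the outer partition,
P(T) = 0.67·0.16981 + 0.33·0.2847
      = 0.1137727 + 0.093951 = 0.2077237

P(T) ≈ 0.2077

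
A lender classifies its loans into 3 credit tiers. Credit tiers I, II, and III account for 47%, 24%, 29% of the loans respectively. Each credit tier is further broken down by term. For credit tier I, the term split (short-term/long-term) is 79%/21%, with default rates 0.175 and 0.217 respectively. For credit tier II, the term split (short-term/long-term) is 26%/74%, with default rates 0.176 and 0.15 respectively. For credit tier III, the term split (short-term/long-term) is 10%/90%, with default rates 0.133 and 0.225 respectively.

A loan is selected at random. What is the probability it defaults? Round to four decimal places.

0.1866

P(D|I) = 0.79·0.175 + 0.21·0.217 = 0.13825 + 0.04557 = 0.18382
P(D|II) = 0.26·0.176 + 0.74·0.15 = 0.04576 + 0.111 = 0.15676
P(D|III) = 0.1·0.133 + 0.9·0.225 = 0.0133 + 0.2025 = 0.2158
Then overall,
P(D) = 0.47·0.18382 + 0.24·0.15676 + 0.29·0.2158
      = 0.0863954 + 0.0376224 + 0.062582 = 0.1865998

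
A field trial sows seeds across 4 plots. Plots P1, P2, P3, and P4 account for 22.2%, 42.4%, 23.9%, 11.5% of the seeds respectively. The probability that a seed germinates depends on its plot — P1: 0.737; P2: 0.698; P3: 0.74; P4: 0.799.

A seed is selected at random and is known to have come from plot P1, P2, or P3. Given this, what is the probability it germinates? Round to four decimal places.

Let S = {P1, P2, P3}.
P(S) = 0.222 + 0.424 + 0.239 = 0.885.
P(G ∩ S) = 0.737·0.222 + 0.698·0.424 + 0.74·0.239 = 0.163614 + 0.295952 + 0.17686 = 0.636426.
P(G | S) = 0.636426 / 0.885 = 0.719125…

P(G|S) ≈ 0.7191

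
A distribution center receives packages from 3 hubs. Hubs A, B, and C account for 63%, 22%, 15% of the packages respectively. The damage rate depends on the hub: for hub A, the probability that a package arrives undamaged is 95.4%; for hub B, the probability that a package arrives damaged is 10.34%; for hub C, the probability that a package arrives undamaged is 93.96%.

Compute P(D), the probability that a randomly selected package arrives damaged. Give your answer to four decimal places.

P(D|A) = 1 − 0.954 = 0.046.
P(D|C) = 1 − 0.9396 = 0.0604.
By the law of total probability,
P(D) = P(D|A)·P(A) + P(D|B)·P(B) + P(D|C)·P(C)
      = 0.046·0.63 + 0.1034·0.22 + 0.0604·0.15
      = 0.02898 + 0.022748 + 0.00906 = 0.060788

P(D) ≈ 0.0608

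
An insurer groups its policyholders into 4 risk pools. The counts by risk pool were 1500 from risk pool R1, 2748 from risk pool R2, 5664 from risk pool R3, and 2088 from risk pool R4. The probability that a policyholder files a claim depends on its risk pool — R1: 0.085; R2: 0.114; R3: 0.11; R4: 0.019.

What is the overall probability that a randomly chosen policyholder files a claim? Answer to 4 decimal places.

Total: 1500 + 2748 + 5664 + 2088 = 12000.
P(R1) = 1500/12000 = 0.125. P(R2) = 2748/12000 = 0.229. P(R3) = 5664/12000 = 0.472. P(R4) = 2088/12000 = 0.174.
Summing over the partition,
P(C) = P(C|R1)·P(R1) + P(C|R2)·P(R2) + P(C|R3)·P(R3) + P(C|R4)·P(R4)
      = 0.085·0.125 + 0.114·0.229 + 0.11·0.472 + 0.019·0.174
      = 0.010625 + 0.026106 + 0.05192 + 0.003306 = 0.091957

P(C) ≈ 0.0920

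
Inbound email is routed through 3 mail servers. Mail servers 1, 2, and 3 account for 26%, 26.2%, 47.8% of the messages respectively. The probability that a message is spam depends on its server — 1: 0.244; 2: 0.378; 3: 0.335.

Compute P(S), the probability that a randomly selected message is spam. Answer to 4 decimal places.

0.3226

Summing over the partition,
P(S) = P(S|1)·P(1) + P(S|2)·P(2) + P(S|3)·P(3)
      = 0.244·0.26 + 0.378·0.262 + 0.335·0.478
      = 0.06344 + 0.099036 + 0.16013 = 0.322606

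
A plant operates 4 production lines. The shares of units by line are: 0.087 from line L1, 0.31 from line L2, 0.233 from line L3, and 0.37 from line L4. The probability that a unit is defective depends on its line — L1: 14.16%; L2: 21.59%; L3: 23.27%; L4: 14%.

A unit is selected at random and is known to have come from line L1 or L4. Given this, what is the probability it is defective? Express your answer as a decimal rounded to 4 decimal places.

Let S = {L1, L4}.
P(S) = 0.087 + 0.37 = 0.457.
P(D ∩ S) = 0.1416·0.087 + 0.14·0.37 = 0.0123192 + 0.0518 = 0.0641192.
P(D | S) = 0.0641192 / 0.457 = 0.140305…

0.1403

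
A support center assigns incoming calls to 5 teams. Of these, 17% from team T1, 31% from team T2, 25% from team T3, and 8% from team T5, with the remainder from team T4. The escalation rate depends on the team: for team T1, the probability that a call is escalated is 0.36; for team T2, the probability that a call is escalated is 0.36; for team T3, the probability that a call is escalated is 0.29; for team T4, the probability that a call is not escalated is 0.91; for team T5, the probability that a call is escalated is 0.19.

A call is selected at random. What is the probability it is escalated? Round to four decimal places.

P(T4) = 1 − (0.17 + 0.31 + 0.25 + 0.08) = 0.19.
P(E|T4) = 1 − 0.91 = 0.09.
P(E) = P(E|T1)·P(T1) + P(E|T2)·P(T2) + P(E|T3)·P(T3) + P(E|T4)·P(T4) + P(E|T5)·P(T5)
      = 0.36·0.17 + 0.36·0.31 + 0.29·0.25 + 0.09·0.19 + 0.19·0.08
      = 0.0612 + 0.1116 + 0.0725 + 0.0171 + 0.0152 = 0.2776

0.2776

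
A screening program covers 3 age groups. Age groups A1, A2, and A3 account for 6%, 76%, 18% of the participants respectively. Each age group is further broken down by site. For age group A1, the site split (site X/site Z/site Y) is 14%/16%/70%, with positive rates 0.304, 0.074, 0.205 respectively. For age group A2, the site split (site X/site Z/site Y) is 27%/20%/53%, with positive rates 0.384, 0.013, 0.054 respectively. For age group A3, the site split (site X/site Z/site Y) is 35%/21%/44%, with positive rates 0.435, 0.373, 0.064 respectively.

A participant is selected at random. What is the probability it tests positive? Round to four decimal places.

P(T|A1) = 0.14·0.304 + 0.16·0.074 + 0.7·0.205 = 0.04256 + 0.01184 + 0.1435 = 0.1979
P(T|A2) = 0.27·0.384 + 0.2·0.013 + 0.53·0.054 = 0.10368 + 0.0026 + 0.02862 = 0.1349
P(T|A3) = 0.35·0.435 + 0.21·0.373 + 0.44·0.064 = 0.15225 + 0.07833 + 0.02816 = 0.25874
Then overall,
P(T) = 0.06·0.1979 + 0.76·0.1349 + 0.18·0.25874
      = 0.011874 + 0.102524 + 0.0465732 = 0.1609712

P(T) ≈ 0.1610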